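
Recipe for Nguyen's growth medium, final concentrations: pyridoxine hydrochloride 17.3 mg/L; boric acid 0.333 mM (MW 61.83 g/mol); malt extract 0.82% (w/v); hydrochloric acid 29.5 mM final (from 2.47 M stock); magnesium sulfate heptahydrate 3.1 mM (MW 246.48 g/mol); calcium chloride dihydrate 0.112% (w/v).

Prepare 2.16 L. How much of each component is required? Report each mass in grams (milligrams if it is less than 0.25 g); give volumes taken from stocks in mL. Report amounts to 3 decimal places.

Scale factor relative to 1 L: 2.16.
pyridoxine hydrochloride: 17.3 mg/L × 2.16 L = 37.368 mg
boric acid: 0.333 mmol/L × 61.83 mg/mmol × 2.16 L = 44.473 mg
malt extract: 0.82 g per 100 mL × 2160 mL ÷ 100 = 17.712 g
hydrochloric acid: V = C2·V2/C1 = 29.5 mM × 2160 mL ÷ 2470 mM = 25.798 mL
magnesium sulfate heptahydrate: 3.1 mmol/L × 246.48 g/mol × 2.16 L ÷ 1000 = 1.650 g
calcium chloride dihydrate: 0.112 g per 100 mL × 2160 mL ÷ 100 = 2.419 g

pyridoxine hydrochloride 37.368 mg; boric acid 44.473 mg; malt extract 17.712 g; hydrochloric acid 25.798 mL; magnesium sulfate heptahydrate 1.650 g; calcium chloride dihydrate 2.419 g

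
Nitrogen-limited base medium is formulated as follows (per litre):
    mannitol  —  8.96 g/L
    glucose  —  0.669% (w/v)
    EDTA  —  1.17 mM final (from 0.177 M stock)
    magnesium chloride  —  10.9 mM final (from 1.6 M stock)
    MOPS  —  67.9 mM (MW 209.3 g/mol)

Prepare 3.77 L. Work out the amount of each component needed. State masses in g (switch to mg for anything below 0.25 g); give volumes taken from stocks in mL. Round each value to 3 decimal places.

Working volume: 3.77 L.
mannitol: 8.96 g/L × 3.77 L = 33.779 g
glucose: 0.669% w/v = 6.69 g/L → 6.69 × 3.77 L = 25.221 g
EDTA: dilute stock: 1.17 mM × 3770 mL ÷ 177 mM = 24.920 mL
magnesium chloride: C1V1 = C2V2 → 10.9 mM × 3770 mL ÷ 1600 mM = 25.683 mL
MOPS: 67.9 mmol/L × 209.3 g/mol × 3.77 L ÷ 1000 = 53.577 g

mannitol 33.779 g; glucose 25.221 g; EDTA 24.920 mL; magnesium chloride 25.683 mL; MOPS 53.577 g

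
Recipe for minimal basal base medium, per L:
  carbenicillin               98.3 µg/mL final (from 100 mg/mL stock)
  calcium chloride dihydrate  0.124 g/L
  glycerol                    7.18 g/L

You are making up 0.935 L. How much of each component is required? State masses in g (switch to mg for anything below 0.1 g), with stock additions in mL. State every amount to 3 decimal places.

carbenicillin 0.919 mL; calcium chloride dihydrate 0.116 g; glycerol 6.713 g

Working volume: 0.935 L.
carbenicillin: V = C2·V2/C1 = 98.3 µg/mL × 935 mL ÷ 100000 µg/mL = 0.919 mL
calcium chloride dihydrate: 0.124 g/L × 0.935 L = 0.116 g
glycerol: 7.18 g/L × 0.935 L = 6.713 g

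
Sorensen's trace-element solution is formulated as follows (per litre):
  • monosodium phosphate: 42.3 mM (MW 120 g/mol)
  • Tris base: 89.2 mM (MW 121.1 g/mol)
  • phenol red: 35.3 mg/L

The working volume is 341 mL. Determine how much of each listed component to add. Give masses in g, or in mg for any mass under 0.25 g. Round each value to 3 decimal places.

Target volume = 341 mL = 0.341 L.
monosodium phosphate: 42.3 mmol/L × 120 g/mol × 0.341 L ÷ 1000 = 1.731 g
Tris base: 89.2 mmol/L × 121.1 g/mol × 0.341 L ÷ 1000 = 3.684 g
phenol red: 35.3 mg/L × 0.341 L = 12.037 mg

monosodium phosphate 1.731 g; Tris base 3.684 g; phenol red 12.037 mg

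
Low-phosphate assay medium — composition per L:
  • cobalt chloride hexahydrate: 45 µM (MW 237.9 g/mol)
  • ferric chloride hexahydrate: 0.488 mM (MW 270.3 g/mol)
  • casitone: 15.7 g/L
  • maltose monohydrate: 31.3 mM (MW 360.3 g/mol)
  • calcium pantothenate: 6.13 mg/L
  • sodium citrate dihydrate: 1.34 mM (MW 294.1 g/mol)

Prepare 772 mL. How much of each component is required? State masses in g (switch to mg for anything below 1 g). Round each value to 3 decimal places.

cobalt chloride hexahydrate 8.265 mg; ferric chloride hexahydrate 101.832 mg; casitone 12.120 g; maltose monohydrate 8.706 g; calcium pantothenate 4.732 mg; sodium citrate dihydrate 304.241 mg

Working volume: 772 mL = 0.772 L.
cobalt chloride hexahydrate: 45 µmol/L × 237.9 g/mol × 0.772 L ÷ 1000 = 8.265 mg
ferric chloride hexahydrate: 0.488 mmol/L × 270.3 mg/mmol × 0.772 L = 101.832 mg
casitone: 15.7 g/L × 0.772 L = 12.120 g
maltose monohydrate: 31.3 mmol/L × 360.3 g/mol × 0.772 L ÷ 1000 = 8.706 g
calcium pantothenate: 6.13 mg/L × 0.772 L = 4.732 mg
sodium citrate dihydrate: 1.34 mmol/L × 294.1 mg/mmol × 0.772 L = 304.241 mg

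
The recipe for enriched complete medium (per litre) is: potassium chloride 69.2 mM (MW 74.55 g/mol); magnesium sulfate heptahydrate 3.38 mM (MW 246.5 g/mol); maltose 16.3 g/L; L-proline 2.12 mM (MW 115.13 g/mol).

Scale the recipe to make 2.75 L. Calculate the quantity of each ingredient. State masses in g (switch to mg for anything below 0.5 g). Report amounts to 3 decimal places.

Working volume: 2.75 L.
potassium chloride: 69.2 mmol/L × 74.55 g/mol × 2.75 L ÷ 1000 = 14.187 g
magnesium sulfate heptahydrate: 3.38 mmol/L × 246.5 g/mol × 2.75 L ÷ 1000 = 2.291 g
maltose: 16.3 g/L × 2.75 L = 44.825 g
L-proline: 2.12 mmol/L × 115.13 g/mol × 2.75 L ÷ 1000 = 0.671 g

potassium chloride 14.187 g; magnesium sulfate heptahydrate 2.291 g; maltose 44.825 g; L-proline 0.671 g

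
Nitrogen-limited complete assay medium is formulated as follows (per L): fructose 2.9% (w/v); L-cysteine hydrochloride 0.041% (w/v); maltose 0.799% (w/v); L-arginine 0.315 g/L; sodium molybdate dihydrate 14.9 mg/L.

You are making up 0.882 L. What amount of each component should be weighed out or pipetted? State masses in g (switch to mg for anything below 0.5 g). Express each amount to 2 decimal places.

Working volume: 0.882 L.
fructose: 2.9 g per 100 mL × 882 mL ÷ 100 = 25.58 g
L-cysteine hydrochloride: 0.041 g per 100 mL × 882 mL ÷ 100 = 0.36162 g = 361.62 mg
maltose: 0.799% w/v = 7.99 g/L → 7.99 × 0.882 L = 7.05 g
L-arginine: 0.315 g/L × 0.882 L = 0.27783 g = 277.83 mg
sodium molybdate dihydrate: 14.9 mg/L × 0.882 L = 13.14 mg

fructose 25.58 g; L-cysteine hydrochloride 361.62 mg; maltose 7.05 g; L-arginine 277.83 mg; sodium molybdate dihydrate 13.14 mg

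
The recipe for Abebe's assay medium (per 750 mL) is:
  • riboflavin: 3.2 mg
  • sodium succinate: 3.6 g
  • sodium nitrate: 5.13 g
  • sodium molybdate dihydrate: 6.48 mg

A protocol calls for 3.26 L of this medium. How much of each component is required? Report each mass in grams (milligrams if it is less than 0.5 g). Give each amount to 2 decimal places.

riboflavin 13.91 mg; sodium succinate 15.65 g; sodium nitrate 22.30 g; sodium molybdate dihydrate 28.17 mg

Ratio of target to recipe volume: 3260 / 750 = 4.34667.
riboflavin: 3.2 mg × (3260 mL / 750 mL) = 13.91 mg
sodium succinate: 3.6 g × (3260 mL / 750 mL) = 15.65 g
sodium nitrate: 5.13 g × (3260 mL / 750 mL) = 22.30 g
sodium molybdate dihydrate: 6.48 mg × (3260 mL / 750 mL) = 28.17 mg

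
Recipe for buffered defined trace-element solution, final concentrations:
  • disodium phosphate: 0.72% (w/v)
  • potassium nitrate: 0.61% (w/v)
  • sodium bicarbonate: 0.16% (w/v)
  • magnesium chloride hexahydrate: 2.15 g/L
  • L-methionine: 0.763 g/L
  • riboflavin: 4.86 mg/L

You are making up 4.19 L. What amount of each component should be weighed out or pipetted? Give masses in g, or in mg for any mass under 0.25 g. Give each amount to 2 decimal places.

disodium phosphate 30.17 g; potassium nitrate 25.56 g; sodium bicarbonate 6.70 g; magnesium chloride hexahydrate 9.01 g; L-methionine 3.20 g; riboflavin 20.36 mg

Working volume: 4.19 L.
disodium phosphate: 0.72% w/v = 7.2 g/L → 7.2 × 4.19 L = 30.17 g
potassium nitrate: 0.61 g per 100 mL × 4190 mL ÷ 100 = 25.56 g
sodium bicarbonate: 0.16 g per 100 mL × 4190 mL ÷ 100 = 6.70 g
magnesium chloride hexahydrate: 2.15 g/L × 4.19 L = 9.01 g
L-methionine: 0.763 g/L × 4.19 L = 3.20 g
riboflavin: 4.86 mg/L × 4.19 L = 20.36 mg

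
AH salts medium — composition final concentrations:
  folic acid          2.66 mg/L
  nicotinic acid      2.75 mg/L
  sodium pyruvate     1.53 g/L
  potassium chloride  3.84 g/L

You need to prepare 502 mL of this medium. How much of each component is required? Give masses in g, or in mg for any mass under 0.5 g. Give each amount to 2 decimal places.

Target volume = 502 mL = 0.502 L.
folic acid: 2.66 mg/L × 0.502 L = 1.34 mg
nicotinic acid: 2.75 mg/L × 0.502 L = 1.38 mg
sodium pyruvate: 1.53 g/L × 0.502 L = 0.77 g
potassium chloride: 3.84 g/L × 0.502 L = 1.93 g

folic acid 1.34 mg; nicotinic acid 1.38 mg; sodium pyruvate 0.77 g; potassium chloride 1.93 g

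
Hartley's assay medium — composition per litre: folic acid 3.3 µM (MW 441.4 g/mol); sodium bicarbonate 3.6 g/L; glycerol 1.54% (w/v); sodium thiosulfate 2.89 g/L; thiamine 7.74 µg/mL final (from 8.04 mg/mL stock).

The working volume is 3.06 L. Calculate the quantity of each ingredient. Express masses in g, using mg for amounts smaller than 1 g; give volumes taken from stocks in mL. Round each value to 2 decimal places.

folic acid 4.46 mg; sodium bicarbonate 11.02 g; glycerol 47.12 g; sodium thiosulfate 8.84 g; thiamine 2.95 mL

Scale factor relative to 1 L: 3.06.
folic acid: 3.3 µmol/L × 441.4 g/mol × 3.06 L ÷ 1000 = 4.46 mg
sodium bicarbonate: 3.6 g/L × 3.06 L = 11.02 g
glycerol: 1.54 g per 100 mL × 3060 mL ÷ 100 = 47.12 g
sodium thiosulfate: 2.89 g/L × 3.06 L = 8.84 g
thiamine: V = C2·V2/C1 = 7.74 µg/mL × 3060 mL ÷ 8040 µg/mL = 2.95 mL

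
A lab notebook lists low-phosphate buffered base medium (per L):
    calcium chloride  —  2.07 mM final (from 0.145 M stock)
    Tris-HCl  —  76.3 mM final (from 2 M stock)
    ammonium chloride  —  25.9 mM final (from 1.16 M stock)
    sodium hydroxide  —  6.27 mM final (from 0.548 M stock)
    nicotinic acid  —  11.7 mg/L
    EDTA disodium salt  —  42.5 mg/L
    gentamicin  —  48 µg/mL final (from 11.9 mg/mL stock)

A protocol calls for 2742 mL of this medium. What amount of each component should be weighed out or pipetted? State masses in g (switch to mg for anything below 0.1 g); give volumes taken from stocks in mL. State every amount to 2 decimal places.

Scale factor relative to 1 L: 2.742.
calcium chloride: C1V1 = C2V2 → 2.07 mM × 2742 mL ÷ 145 mM = 39.14 mL
Tris-HCl: dilute stock: 76.3 mM × 2742 mL ÷ 2000 mM = 104.61 mL
ammonium chloride: C1V1 = C2V2 → 25.9 mM × 2742 mL ÷ 1160 mM = 61.22 mL
sodium hydroxide: dilute stock: 6.27 mM × 2742 mL ÷ 548 mM = 31.37 mL
nicotinic acid: 11.7 mg/L × 2.742 L = 32.08 mg
EDTA disodium salt: 42.5 mg/L × 2.742 L = 116.535 mg = 0.12 g
gentamicin: C1V1 = C2V2 → 48 µg/mL × 2742 mL ÷ 11900 µg/mL = 11.06 mL

calcium chloride 39.14 mL; Tris-HCl 104.61 mL; ammonium chloride 61.22 mL; sodium hydroxide 31.37 mL; nicotinic acid 32.08 mg; EDTA disodium salt 0.12 g; gentamicin 11.06 mL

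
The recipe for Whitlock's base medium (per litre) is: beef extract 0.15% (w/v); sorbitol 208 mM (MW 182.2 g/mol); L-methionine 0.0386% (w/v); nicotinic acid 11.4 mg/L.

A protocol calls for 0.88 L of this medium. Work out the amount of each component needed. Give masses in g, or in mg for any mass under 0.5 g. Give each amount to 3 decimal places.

Working volume: 0.88 L.
beef extract: 0.15% w/v = 1.5 g/L → 1.5 × 0.88 L = 1.320 g
sorbitol: 208 mmol/L × 182.2 g/mol × 0.88 L ÷ 1000 = 33.350 g
L-methionine: 0.0386% w/v = 0.386 g/L → 0.386 × 0.88 L = 0.33968 g = 339.680 mg
nicotinic acid: 11.4 mg/L × 0.88 L = 10.032 mg

beef extract 1.320 g; sorbitol 33.350 g; L-methionine 339.680 mg; nicotinic acid 10.032 mg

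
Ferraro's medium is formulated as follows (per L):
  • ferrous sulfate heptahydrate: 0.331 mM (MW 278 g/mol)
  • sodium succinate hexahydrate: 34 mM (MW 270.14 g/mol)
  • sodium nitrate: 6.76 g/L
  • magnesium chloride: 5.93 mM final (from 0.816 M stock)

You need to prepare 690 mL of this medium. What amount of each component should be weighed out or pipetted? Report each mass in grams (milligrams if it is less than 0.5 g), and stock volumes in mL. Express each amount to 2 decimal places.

ferrous sulfate heptahydrate 63.49 mg; sodium succinate hexahydrate 6.34 g; sodium nitrate 4.66 g; magnesium chloride 5.01 mL

Working volume: 690 mL = 0.69 L.
ferrous sulfate heptahydrate: 0.331 mmol/L × 278 mg/mmol × 0.69 L = 63.49 mg
sodium succinate hexahydrate: 34 mmol/L × 270.14 g/mol × 0.69 L ÷ 1000 = 6.34 g
sodium nitrate: 6.76 g/L × 0.69 L = 4.66 g
magnesium chloride: V = C2·V2/C1 = 5.93 mM × 690 mL ÷ 816 mM = 5.01 mL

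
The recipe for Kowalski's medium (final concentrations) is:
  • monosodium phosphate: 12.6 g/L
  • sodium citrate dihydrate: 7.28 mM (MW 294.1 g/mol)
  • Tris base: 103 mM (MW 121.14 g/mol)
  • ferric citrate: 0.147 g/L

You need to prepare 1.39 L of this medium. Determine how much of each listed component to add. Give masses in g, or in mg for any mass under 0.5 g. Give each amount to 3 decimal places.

monosodium phosphate 17.514 g; sodium citrate dihydrate 2.976 g; Tris base 17.344 g; ferric citrate 204.330 mg

Working volume: 1.39 L.
monosodium phosphate: 12.6 g/L × 1.39 L = 17.514 g
sodium citrate dihydrate: 7.28 mmol/L × 294.1 g/mol × 1.39 L ÷ 1000 = 2.976 g
Tris base: 103 mmol/L × 121.14 g/mol × 1.39 L ÷ 1000 = 17.344 g
ferric citrate: 0.147 g/L × 1.39 L = 0.20433 g = 204.330 mg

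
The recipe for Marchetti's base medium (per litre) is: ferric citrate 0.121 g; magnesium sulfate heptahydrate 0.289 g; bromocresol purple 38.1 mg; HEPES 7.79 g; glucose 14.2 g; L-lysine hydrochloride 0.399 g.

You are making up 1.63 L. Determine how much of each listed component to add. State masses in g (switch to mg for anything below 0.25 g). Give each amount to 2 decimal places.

Scale factor = 1630 mL / 1000 mL = 1.63.
ferric citrate: 0.121 g × (1630 mL / 1000 mL) = 0.19723 g = 197.23 mg
magnesium sulfate heptahydrate: 0.289 g × (1630 mL / 1000 mL) = 0.47 g
bromocresol purple: 38.1 mg × (1630 mL / 1000 mL) = 62.10 mg
HEPES: 7.79 g × (1630 mL / 1000 mL) = 12.70 g
glucose: 14.2 g × (1630 mL / 1000 mL) = 23.15 g
L-lysine hydrochloride: 0.399 g × (1630 mL / 1000 mL) = 0.65 g

ferric citrate 197.23 mg; magnesium sulfate heptahydrate 0.47 g; bromocresol purple 62.10 mg; HEPES 12.70 g; glucose 23.15 g; L-lysine hydrochloride 0.65 g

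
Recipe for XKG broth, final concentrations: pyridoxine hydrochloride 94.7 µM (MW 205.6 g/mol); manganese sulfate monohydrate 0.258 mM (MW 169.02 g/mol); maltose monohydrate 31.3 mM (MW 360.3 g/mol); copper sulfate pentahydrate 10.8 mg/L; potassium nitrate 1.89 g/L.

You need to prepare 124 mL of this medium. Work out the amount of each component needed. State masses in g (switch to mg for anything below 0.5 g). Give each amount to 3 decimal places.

pyridoxine hydrochloride 2.414 mg; manganese sulfate monohydrate 5.407 mg; maltose monohydrate 1.398 g; copper sulfate pentahydrate 1.339 mg; potassium nitrate 234.360 mg

Target volume = 124 mL = 0.124 L.
pyridoxine hydrochloride: 94.7 µmol/L × 205.6 g/mol × 0.124 L ÷ 1000 = 2.414 mg
manganese sulfate monohydrate: 0.258 mmol/L × 169.02 mg/mmol × 0.124 L = 5.407 mg
maltose monohydrate: 31.3 mmol/L × 360.3 g/mol × 0.124 L ÷ 1000 = 1.398 g
copper sulfate pentahydrate: 10.8 mg/L × 0.124 L = 1.339 mg
potassium nitrate: 1.89 g/L × 0.124 L = 0.23436 g = 234.360 mg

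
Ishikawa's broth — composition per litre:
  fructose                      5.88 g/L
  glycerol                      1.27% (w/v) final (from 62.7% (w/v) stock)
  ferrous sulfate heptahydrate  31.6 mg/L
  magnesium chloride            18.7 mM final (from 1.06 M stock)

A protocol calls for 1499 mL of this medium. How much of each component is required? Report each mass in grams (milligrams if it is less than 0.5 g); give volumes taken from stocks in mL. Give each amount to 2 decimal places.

fructose 8.81 g; glycerol 30.36 mL; ferrous sulfate heptahydrate 47.37 mg; magnesium chloride 26.44 mL

Target volume = 1499 mL = 1.499 L.
fructose: 5.88 g/L × 1.499 L = 8.81 g
glycerol: dilute stock: 1.27% ÷ 62.7% × 1499 mL = 30.36 mL
ferrous sulfate heptahydrate: 31.6 mg/L × 1.499 L = 47.37 mg
magnesium chloride: V = C2·V2/C1 = 18.7 mM × 1499 mL ÷ 1060 mM = 26.44 mL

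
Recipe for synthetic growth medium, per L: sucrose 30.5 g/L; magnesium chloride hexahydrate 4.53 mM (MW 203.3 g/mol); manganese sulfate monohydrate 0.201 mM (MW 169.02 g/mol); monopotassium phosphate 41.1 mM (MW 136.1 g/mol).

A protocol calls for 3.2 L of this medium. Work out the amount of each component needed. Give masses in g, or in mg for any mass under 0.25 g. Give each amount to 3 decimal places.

Scale factor relative to 1 L: 3.2.
sucrose: 30.5 g/L × 3.2 L = 97.600 g
magnesium chloride hexahydrate: 4.53 mmol/L × 203.3 g/mol × 3.2 L ÷ 1000 = 2.947 g
manganese sulfate monohydrate: 0.201 mmol/L × 169.02 mg/mmol × 3.2 L = 108.714 mg
monopotassium phosphate: 41.1 mmol/L × 136.1 g/mol × 3.2 L ÷ 1000 = 17.900 g

sucrose 97.600 g; magnesium chloride hexahydrate 2.947 g; manganese sulfate monohydrate 108.714 mg; monopotassium phosphate 17.900 g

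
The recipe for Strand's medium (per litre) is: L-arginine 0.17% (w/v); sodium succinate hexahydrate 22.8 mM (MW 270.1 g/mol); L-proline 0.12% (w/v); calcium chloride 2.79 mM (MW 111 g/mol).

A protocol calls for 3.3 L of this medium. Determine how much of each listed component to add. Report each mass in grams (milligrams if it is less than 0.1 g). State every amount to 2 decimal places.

Working volume: 3.3 L.
L-arginine: 0.17 g per 100 mL × 3300 mL ÷ 100 = 5.61 g
sodium succinate hexahydrate: 22.8 mmol/L × 270.1 g/mol × 3.3 L ÷ 1000 = 20.32 g
L-proline: 0.12% w/v = 1.2 g/L → 1.2 × 3.3 L = 3.96 g
calcium chloride: 2.79 mmol/L × 111 g/mol × 3.3 L ÷ 1000 = 1.02 g

L-arginine 5.61 g; sodium succinate hexahydrate 20.32 g; L-proline 3.96 g; calcium chloride 1.02 g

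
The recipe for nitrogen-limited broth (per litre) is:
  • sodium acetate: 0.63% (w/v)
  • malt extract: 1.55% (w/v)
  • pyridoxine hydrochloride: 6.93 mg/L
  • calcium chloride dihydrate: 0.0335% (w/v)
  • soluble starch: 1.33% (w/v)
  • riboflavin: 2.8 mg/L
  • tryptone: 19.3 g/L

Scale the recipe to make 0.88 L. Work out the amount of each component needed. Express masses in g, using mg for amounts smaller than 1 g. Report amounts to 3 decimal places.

sodium acetate 5.544 g; malt extract 13.640 g; pyridoxine hydrochloride 6.098 mg; calcium chloride dihydrate 294.800 mg; soluble starch 11.704 g; riboflavin 2.464 mg; tryptone 16.984 g

Working volume: 0.88 L.
sodium acetate: 0.63% w/v = 6.3 g/L → 6.3 × 0.88 L = 5.544 g
malt extract: 1.55 g per 100 mL × 880 mL ÷ 100 = 13.640 g
pyridoxine hydrochloride: 6.93 mg/L × 0.88 L = 6.098 mg
calcium chloride dihydrate: 0.0335 g per 100 mL × 880 mL ÷ 100 = 0.2948 g = 294.800 mg
soluble starch: 1.33 g per 100 mL × 880 mL ÷ 100 = 11.704 g
riboflavin: 2.8 mg/L × 0.88 L = 2.464 mg
tryptone: 19.3 g/L × 0.88 L = 16.984 g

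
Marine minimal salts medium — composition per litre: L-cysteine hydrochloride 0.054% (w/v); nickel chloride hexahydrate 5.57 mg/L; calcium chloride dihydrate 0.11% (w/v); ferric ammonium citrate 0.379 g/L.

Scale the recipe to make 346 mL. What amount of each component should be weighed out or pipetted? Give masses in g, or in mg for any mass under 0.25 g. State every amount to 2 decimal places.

Target volume = 346 mL = 0.346 L.
L-cysteine hydrochloride: 0.054% w/v = 0.54 g/L → 0.54 × 0.346 L = 0.18684 g = 186.84 mg
nickel chloride hexahydrate: 5.57 mg/L × 0.346 L = 1.93 mg
calcium chloride dihydrate: 0.11% w/v = 1.1 g/L → 1.1 × 0.346 L = 0.38 g
ferric ammonium citrate: 0.379 g/L × 0.346 L = 0.131134 g = 131.13 mg

L-cysteine hydrochloride 186.84 mg; nickel chloride hexahydrate 1.93 mg; calcium chloride dihydrate 0.38 g; ferric ammonium citrate 131.13 mg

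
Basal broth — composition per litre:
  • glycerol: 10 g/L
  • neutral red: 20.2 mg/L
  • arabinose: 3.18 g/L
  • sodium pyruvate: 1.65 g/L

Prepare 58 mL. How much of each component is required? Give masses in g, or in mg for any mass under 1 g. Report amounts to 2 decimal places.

glycerol 580.00 mg; neutral red 1.17 mg; arabinose 184.44 mg; sodium pyruvate 95.70 mg

Working volume: 58 mL = 0.058 L.
glycerol: 10 g/L × 0.058 L = 0.58 g = 580.00 mg
neutral red: 20.2 mg/L × 0.058 L = 1.17 mg
arabinose: 3.18 g/L × 0.058 L = 0.18444 g = 184.44 mg
sodium pyruvate: 1.65 g/L × 0.058 L = 0.0957 g = 95.70 mg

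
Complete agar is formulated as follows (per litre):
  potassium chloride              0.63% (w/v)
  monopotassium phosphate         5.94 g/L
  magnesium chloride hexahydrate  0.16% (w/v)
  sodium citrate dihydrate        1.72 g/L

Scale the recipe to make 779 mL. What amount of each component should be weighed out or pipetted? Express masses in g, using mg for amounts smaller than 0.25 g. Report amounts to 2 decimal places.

potassium chloride 4.91 g; monopotassium phosphate 4.63 g; magnesium chloride hexahydrate 1.25 g; sodium citrate dihydrate 1.34 g

Target volume = 779 mL = 0.779 L.
potassium chloride: 0.63% w/v = 6.3 g/L → 6.3 × 0.779 L = 4.91 g
monopotassium phosphate: 5.94 g/L × 0.779 L = 4.63 g
magnesium chloride hexahydrate: 0.16 g per 100 mL × 779 mL ÷ 100 = 1.25 g
sodium citrate dihydrate: 1.72 g/L × 0.779 L = 1.34 g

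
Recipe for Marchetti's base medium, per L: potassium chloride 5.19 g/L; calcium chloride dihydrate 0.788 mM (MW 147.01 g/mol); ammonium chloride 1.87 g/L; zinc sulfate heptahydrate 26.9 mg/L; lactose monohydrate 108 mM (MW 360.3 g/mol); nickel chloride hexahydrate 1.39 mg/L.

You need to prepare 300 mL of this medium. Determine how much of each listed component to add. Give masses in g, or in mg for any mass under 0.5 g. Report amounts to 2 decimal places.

Scale factor relative to 1 L: 0.3.
potassium chloride: 5.19 g/L × 0.3 L = 1.56 g
calcium chloride dihydrate: 0.788 mmol/L × 147.01 mg/mmol × 0.3 L = 34.75 mg
ammonium chloride: 1.87 g/L × 0.3 L = 0.56 g
zinc sulfate heptahydrate: 26.9 mg/L × 0.3 L = 8.07 mg
lactose monohydrate: 108 mmol/L × 360.3 g/mol × 0.3 L ÷ 1000 = 11.67 g
nickel chloride hexahydrate: 1.39 mg/L × 0.3 L = 0.42 mg

potassium chloride 1.56 g; calcium chloride dihydrate 34.75 mg; ammonium chloride 0.56 g; zinc sulfate heptahydrate 8.07 mg; lactose monohydrate 11.67 g; nickel chloride hexahydrate 0.42 mg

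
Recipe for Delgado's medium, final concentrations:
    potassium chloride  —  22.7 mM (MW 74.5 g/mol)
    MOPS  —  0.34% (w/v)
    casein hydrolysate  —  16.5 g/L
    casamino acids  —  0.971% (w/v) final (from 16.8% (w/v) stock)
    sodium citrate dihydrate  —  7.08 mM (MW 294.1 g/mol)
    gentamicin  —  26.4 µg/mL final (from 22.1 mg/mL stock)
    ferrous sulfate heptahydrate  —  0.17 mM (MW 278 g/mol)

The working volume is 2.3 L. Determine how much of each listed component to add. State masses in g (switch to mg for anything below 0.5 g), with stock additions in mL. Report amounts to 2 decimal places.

Working volume: 2.3 L.
potassium chloride: 22.7 mmol/L × 74.5 g/mol × 2.3 L ÷ 1000 = 3.89 g
MOPS: 0.34 g per 100 mL × 2300 mL ÷ 100 = 7.82 g
casein hydrolysate: 16.5 g/L × 2.3 L = 37.95 g
casamino acids: V = C2·V2/C1 = 0.971% ÷ 16.8% × 2300 mL = 132.93 mL
sodium citrate dihydrate: 7.08 mmol/L × 294.1 g/mol × 2.3 L ÷ 1000 = 4.79 g
gentamicin: C1V1 = C2V2 → 26.4 µg/mL × 2300 mL ÷ 22100 µg/mL = 2.75 mL
ferrous sulfate heptahydrate: 0.17 mmol/L × 278 mg/mmol × 2.3 L = 108.70 mg

potassium chloride 3.89 g; MOPS 7.82 g; casein hydrolysate 37.95 g; casamino acids 132.93 mL; sodium citrate dihydrate 4.79 g; gentamicin 2.75 mL; ferrous sulfate heptahydrate 108.70 mg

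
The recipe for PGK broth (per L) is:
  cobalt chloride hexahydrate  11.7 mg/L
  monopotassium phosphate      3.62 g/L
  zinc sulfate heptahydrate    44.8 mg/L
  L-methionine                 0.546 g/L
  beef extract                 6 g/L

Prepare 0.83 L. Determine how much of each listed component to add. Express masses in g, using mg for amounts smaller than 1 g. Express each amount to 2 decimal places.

Scale factor relative to 1 L: 0.83.
cobalt chloride hexahydrate: 11.7 mg/L × 0.83 L = 9.71 mg
monopotassium phosphate: 3.62 g/L × 0.83 L = 3.00 g
zinc sulfate heptahydrate: 44.8 mg/L × 0.83 L = 37.18 mg
L-methionine: 0.546 g/L × 0.83 L = 0.45318 g = 453.18 mg
beef extract: 6 g/L × 0.83 L = 4.98 g

cobalt chloride hexahydrate 9.71 mg; monopotassium phosphate 3.00 g; zinc sulfate heptahydrate 37.18 mg; L-methionine 453.18 mg; beef extract 4.98 g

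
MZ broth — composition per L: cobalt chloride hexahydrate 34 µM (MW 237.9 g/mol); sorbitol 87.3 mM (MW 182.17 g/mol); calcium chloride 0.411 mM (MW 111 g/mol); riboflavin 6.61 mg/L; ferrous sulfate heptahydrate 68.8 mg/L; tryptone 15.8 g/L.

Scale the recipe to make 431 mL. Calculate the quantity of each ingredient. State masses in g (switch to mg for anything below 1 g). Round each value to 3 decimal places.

cobalt chloride hexahydrate 3.486 mg; sorbitol 6.854 g; calcium chloride 19.663 mg; riboflavin 2.849 mg; ferrous sulfate heptahydrate 29.653 mg; tryptone 6.810 g

Scale factor relative to 1 L: 0.431.
cobalt chloride hexahydrate: 34 µmol/L × 237.9 g/mol × 0.431 L ÷ 1000 = 3.486 mg
sorbitol: 87.3 mmol/L × 182.17 g/mol × 0.431 L ÷ 1000 = 6.854 g
calcium chloride: 0.411 mmol/L × 111 mg/mmol × 0.431 L = 19.663 mg
riboflavin: 6.61 mg/L × 0.431 L = 2.849 mg
ferrous sulfate heptahydrate: 68.8 mg/L × 0.431 L = 29.653 mg
tryptone: 15.8 g/L × 0.431 L = 6.810 g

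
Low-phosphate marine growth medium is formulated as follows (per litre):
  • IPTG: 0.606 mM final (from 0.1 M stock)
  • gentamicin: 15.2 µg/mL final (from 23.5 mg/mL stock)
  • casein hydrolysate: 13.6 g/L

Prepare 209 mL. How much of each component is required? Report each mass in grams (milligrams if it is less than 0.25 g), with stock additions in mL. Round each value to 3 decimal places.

Target volume = 209 mL = 0.209 L.
IPTG: C1V1 = C2V2 → 0.606 mM × 209 mL ÷ 100 mM = 1.267 mL
gentamicin: C1V1 = C2V2 → 15.2 µg/mL × 209 mL ÷ 23500 µg/mL = 0.135 mL
casein hydrolysate: 13.6 g/L × 0.209 L = 2.842 g

IPTG 1.267 mL; gentamicin 0.135 mL; casein hydrolysate 2.842 g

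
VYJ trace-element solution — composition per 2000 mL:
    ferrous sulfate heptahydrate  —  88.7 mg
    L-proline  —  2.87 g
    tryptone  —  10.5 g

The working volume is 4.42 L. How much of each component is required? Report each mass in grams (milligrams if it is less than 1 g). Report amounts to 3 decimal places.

ferrous sulfate heptahydrate 196.027 mg; L-proline 6.343 g; tryptone 23.205 g

Ratio of target to recipe volume: 4420 / 2000 = 2.21.
ferrous sulfate heptahydrate: 88.7 mg × (4420 mL / 2000 mL) = 196.027 mg
L-proline: 2.87 g × (4420 mL / 2000 mL) = 6.343 g
tryptone: 10.5 g × (4420 mL / 2000 mL) = 23.205 g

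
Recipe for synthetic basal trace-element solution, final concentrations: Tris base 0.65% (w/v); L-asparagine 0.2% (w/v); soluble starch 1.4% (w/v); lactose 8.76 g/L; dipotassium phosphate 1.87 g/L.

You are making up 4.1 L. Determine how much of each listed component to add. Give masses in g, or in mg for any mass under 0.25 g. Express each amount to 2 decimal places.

Scale factor relative to 1 L: 4.1.
Tris base: 0.65% w/v = 6.5 g/L → 6.5 × 4.1 L = 26.65 g
L-asparagine: 0.2% w/v = 2 g/L → 2 × 4.1 L = 8.20 g
soluble starch: 1.4% w/v = 14 g/L → 14 × 4.1 L = 57.40 g
lactose: 8.76 g/L × 4.1 L = 35.92 g
dipotassium phosphate: 1.87 g/L × 4.1 L = 7.67 g

Tris base 26.65 g; L-asparagine 8.20 g; soluble starch 57.40 g; lactose 35.92 g; dipotassium phosphate 7.67 g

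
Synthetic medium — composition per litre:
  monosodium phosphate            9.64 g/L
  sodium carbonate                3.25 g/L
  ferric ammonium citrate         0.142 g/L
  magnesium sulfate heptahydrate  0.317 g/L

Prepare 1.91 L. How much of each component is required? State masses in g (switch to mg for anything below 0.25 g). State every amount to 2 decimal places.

monosodium phosphate 18.41 g; sodium carbonate 6.21 g; ferric ammonium citrate 0.27 g; magnesium sulfate heptahydrate 0.61 g

Scale factor relative to 1 L: 1.91.
monosodium phosphate: 9.64 g/L × 1.91 L = 18.41 g
sodium carbonate: 3.25 g/L × 1.91 L = 6.21 g
ferric ammonium citrate: 0.142 g/L × 1.91 L = 0.27 g
magnesium sulfate heptahydrate: 0.317 g/L × 1.91 L = 0.61 g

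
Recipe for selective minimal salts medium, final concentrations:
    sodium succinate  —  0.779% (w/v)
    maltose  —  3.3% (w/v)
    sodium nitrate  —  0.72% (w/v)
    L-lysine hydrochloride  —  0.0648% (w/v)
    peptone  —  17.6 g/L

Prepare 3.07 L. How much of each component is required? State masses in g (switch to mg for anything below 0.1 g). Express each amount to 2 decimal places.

sodium succinate 23.92 g; maltose 101.31 g; sodium nitrate 22.10 g; L-lysine hydrochloride 1.99 g; peptone 54.03 g

Working volume: 3.07 L.
sodium succinate: 0.779 g per 100 mL × 3070 mL ÷ 100 = 23.92 g
maltose: 3.3 g per 100 mL × 3070 mL ÷ 100 = 101.31 g
sodium nitrate: 0.72 g per 100 mL × 3070 mL ÷ 100 = 22.10 g
L-lysine hydrochloride: 0.0648% w/v = 0.648 g/L → 0.648 × 3.07 L = 1.99 g
peptone: 17.6 g/L × 3.07 L = 54.03 g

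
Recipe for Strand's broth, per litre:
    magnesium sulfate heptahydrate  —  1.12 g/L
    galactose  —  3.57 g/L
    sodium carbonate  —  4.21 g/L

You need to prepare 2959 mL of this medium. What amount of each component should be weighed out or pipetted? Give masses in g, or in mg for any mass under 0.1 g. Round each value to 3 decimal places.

magnesium sulfate heptahydrate 3.314 g; galactose 10.564 g; sodium carbonate 12.457 g

Working volume: 2959 mL = 2.959 L.
magnesium sulfate heptahydrate: 1.12 g/L × 2.959 L = 3.314 g
galactose: 3.57 g/L × 2.959 L = 10.564 g
sodium carbonate: 4.21 g/L × 2.959 L = 12.457 g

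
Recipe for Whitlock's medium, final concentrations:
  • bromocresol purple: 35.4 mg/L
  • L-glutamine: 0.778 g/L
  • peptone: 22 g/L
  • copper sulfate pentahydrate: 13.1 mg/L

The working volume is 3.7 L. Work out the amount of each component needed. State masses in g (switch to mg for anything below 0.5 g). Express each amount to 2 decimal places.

Working volume: 3.7 L.
bromocresol purple: 35.4 mg/L × 3.7 L = 130.98 mg
L-glutamine: 0.778 g/L × 3.7 L = 2.88 g
peptone: 22 g/L × 3.7 L = 81.40 g
copper sulfate pentahydrate: 13.1 mg/L × 3.7 L = 48.47 mg

bromocresol purple 130.98 mg; L-glutamine 2.88 g; peptone 81.40 g; copper sulfate pentahydrate 48.47 mg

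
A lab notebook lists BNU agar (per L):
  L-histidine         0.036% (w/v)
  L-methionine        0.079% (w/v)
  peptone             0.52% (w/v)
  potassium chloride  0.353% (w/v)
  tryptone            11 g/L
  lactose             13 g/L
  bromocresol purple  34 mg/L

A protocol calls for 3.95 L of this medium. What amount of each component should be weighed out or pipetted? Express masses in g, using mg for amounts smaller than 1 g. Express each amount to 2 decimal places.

Scale factor relative to 1 L: 3.95.
L-histidine: 0.036 g per 100 mL × 3950 mL ÷ 100 = 1.42 g
L-methionine: 0.079% w/v = 0.79 g/L → 0.79 × 3.95 L = 3.12 g
peptone: 0.52 g per 100 mL × 3950 mL ÷ 100 = 20.54 g
potassium chloride: 0.353 g per 100 mL × 3950 mL ÷ 100 = 13.94 g
tryptone: 11 g/L × 3.95 L = 43.45 g
lactose: 13 g/L × 3.95 L = 51.35 g
bromocresol purple: 34 mg/L × 3.95 L = 134.30 mg

L-histidine 1.42 g; L-methionine 3.12 g; peptone 20.54 g; potassium chloride 13.94 g; tryptone 43.45 g; lactose 51.35 g; bromocresol purple 134.30 mg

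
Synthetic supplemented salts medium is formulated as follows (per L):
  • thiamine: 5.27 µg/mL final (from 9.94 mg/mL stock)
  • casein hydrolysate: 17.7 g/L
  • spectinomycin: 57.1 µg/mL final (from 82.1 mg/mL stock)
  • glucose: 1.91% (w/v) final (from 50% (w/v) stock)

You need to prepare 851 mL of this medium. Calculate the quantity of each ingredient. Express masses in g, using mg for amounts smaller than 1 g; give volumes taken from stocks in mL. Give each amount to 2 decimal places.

Working volume: 851 mL = 0.851 L.
thiamine: C1V1 = C2V2 → 5.27 µg/mL × 851 mL ÷ 9940 µg/mL = 0.45 mL
casein hydrolysate: 17.7 g/L × 0.851 L = 15.06 g
spectinomycin: V = C2·V2/C1 = 57.1 µg/mL × 851 mL ÷ 82100 µg/mL = 0.59 mL
glucose: dilute stock: 1.91% ÷ 50% × 851 mL = 32.51 mL

thiamine 0.45 mL; casein hydrolysate 15.06 g; spectinomycin 0.59 mL; glucose 32.51 mL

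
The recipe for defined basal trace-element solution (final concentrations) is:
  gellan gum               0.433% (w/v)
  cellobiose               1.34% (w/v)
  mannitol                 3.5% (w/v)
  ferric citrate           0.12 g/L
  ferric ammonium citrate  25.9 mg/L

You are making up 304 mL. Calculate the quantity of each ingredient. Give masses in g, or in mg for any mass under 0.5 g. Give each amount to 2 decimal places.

Target volume = 304 mL = 0.304 L.
gellan gum: 0.433 g per 100 mL × 304 mL ÷ 100 = 1.32 g
cellobiose: 1.34 g per 100 mL × 304 mL ÷ 100 = 4.07 g
mannitol: 3.5 g per 100 mL × 304 mL ÷ 100 = 10.64 g
ferric citrate: 0.12 g/L × 0.304 L = 0.03648 g = 36.48 mg
ferric ammonium citrate: 25.9 mg/L × 0.304 L = 7.87 mg

gellan gum 1.32 g; cellobiose 4.07 g; mannitol 10.64 g; ferric citrate 36.48 mg; ferric ammonium citrate 7.87 mg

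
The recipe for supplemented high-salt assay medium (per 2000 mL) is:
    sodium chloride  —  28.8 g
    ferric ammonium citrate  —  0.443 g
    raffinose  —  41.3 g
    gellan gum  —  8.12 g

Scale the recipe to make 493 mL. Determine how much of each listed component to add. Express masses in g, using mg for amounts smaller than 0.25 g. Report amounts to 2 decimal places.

sodium chloride 7.10 g; ferric ammonium citrate 109.20 mg; raffinose 10.18 g; gellan gum 2.00 g

Ratio of target to recipe volume: 493 / 2000 = 0.2465.
sodium chloride: 28.8 g × (493 mL / 2000 mL) = 7.10 g
ferric ammonium citrate: 0.443 g × (493 mL / 2000 mL) = 0.1092 g = 109.20 mg
raffinose: 41.3 g × (493 mL / 2000 mL) = 10.18 g
gellan gum: 8.12 g × (493 mL / 2000 mL) = 2.00 g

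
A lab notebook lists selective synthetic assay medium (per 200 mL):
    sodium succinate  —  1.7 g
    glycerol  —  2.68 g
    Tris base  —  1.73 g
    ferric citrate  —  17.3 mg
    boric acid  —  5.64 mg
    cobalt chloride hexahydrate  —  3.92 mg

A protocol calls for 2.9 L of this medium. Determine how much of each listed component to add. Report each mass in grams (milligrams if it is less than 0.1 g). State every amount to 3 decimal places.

sodium succinate 24.650 g; glycerol 38.860 g; Tris base 25.085 g; ferric citrate 0.251 g; boric acid 81.780 mg; cobalt chloride hexahydrate 56.840 mg

Ratio of target to recipe volume: 2900 / 200 = 14.5.
sodium succinate: 1.7 g × (2900 mL / 200 mL) = 24.650 g
glycerol: 2.68 g × (2900 mL / 200 mL) = 38.860 g
Tris base: 1.73 g × (2900 mL / 200 mL) = 25.085 g
ferric citrate: 17.3 mg × (2900 mL / 200 mL) = 250.85 mg = 0.251 g
boric acid: 5.64 mg × (2900 mL / 200 mL) = 81.780 mg
cobalt chloride hexahydrate: 3.92 mg × (2900 mL / 200 mL) = 56.840 mg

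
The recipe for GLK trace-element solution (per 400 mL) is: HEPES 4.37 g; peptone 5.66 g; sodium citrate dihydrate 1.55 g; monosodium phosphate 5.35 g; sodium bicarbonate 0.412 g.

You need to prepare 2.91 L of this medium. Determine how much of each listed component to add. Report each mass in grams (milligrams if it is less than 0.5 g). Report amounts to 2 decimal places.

Ratio of target to recipe volume: 2910 / 400 = 7.275.
HEPES: 4.37 g × (2910 mL / 400 mL) = 31.79 g
peptone: 5.66 g × (2910 mL / 400 mL) = 41.18 g
sodium citrate dihydrate: 1.55 g × (2910 mL / 400 mL) = 11.28 g
monosodium phosphate: 5.35 g × (2910 mL / 400 mL) = 38.92 g
sodium bicarbonate: 0.412 g × (2910 mL / 400 mL) = 3.00 g

HEPES 31.79 g; peptone 41.18 g; sodium citrate dihydrate 11.28 g; monosodium phosphate 38.92 g; sodium bicarbonate 3.00 g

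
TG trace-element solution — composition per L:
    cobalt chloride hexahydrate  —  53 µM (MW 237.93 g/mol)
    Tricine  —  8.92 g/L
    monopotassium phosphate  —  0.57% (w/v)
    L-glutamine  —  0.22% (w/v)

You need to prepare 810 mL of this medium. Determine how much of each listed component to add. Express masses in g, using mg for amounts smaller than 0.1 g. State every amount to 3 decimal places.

cobalt chloride hexahydrate 10.214 mg; Tricine 7.225 g; monopotassium phosphate 4.617 g; L-glutamine 1.782 g

Scale factor relative to 1 L: 0.81.
cobalt chloride hexahydrate: 53 µmol/L × 237.93 g/mol × 0.81 L ÷ 1000 = 10.214 mg
Tricine: 8.92 g/L × 0.81 L = 7.225 g
monopotassium phosphate: 0.57% w/v = 5.7 g/L → 5.7 × 0.81 L = 4.617 g
L-glutamine: 0.22% w/v = 2.2 g/L → 2.2 × 0.81 L = 1.782 g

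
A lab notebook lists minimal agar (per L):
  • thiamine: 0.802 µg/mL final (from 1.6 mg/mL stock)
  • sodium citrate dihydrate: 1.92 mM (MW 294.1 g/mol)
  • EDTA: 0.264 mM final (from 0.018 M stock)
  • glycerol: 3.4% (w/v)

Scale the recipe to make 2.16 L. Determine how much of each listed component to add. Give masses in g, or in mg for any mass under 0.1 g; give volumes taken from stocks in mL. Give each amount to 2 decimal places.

thiamine 1.08 mL; sodium citrate dihydrate 1.22 g; EDTA 31.68 mL; glycerol 73.44 g

Scale factor relative to 1 L: 2.16.
thiamine: dilute stock: 0.802 µg/mL × 2160 mL ÷ 1600 µg/mL = 1.08 mL
sodium citrate dihydrate: 1.92 mmol/L × 294.1 g/mol × 2.16 L ÷ 1000 = 1.22 g
EDTA: dilute stock: 0.264 mM × 2160 mL ÷ 18 mM = 31.68 mL
glycerol: 3.4 g per 100 mL × 2160 mL ÷ 100 = 73.44 g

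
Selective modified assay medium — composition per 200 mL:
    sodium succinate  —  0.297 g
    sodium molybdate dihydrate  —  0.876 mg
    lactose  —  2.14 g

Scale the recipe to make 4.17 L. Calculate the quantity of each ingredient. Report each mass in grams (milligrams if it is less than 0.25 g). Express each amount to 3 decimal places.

Ratio of target to recipe volume: 4170 / 200 = 20.85.
sodium succinate: 0.297 g × (4170 mL / 200 mL) = 6.192 g
sodium molybdate dihydrate: 0.876 mg × (4170 mL / 200 mL) = 18.265 mg
lactose: 2.14 g × (4170 mL / 200 mL) = 44.619 g

sodium succinate 6.192 g; sodium molybdate dihydrate 18.265 mg; lactose 44.619 g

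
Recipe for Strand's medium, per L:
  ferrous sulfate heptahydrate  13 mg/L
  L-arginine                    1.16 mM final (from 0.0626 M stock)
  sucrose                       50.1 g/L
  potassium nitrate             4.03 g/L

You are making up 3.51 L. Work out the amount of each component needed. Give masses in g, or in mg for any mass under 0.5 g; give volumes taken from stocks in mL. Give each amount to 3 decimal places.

ferrous sulfate heptahydrate 45.630 mg; L-arginine 65.042 mL; sucrose 175.851 g; potassium nitrate 14.145 g

Scale factor relative to 1 L: 3.51.
ferrous sulfate heptahydrate: 13 mg/L × 3.51 L = 45.630 mg
L-arginine: V = C2·V2/C1 = 1.16 mM × 3510 mL ÷ 62.6 mM = 65.042 mL
sucrose: 50.1 g/L × 3.51 L = 175.851 g
potassium nitrate: 4.03 g/L × 3.51 L = 14.145 g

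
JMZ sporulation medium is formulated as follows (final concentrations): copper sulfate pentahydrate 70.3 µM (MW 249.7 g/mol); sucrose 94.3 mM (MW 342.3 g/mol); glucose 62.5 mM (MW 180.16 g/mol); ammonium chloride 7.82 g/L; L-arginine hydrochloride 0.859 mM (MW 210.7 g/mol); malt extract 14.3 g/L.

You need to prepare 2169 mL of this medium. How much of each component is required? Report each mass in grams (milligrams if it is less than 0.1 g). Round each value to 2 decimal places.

Scale factor relative to 1 L: 2.169.
copper sulfate pentahydrate: 70.3 µmol/L × 249.7 g/mol × 2.169 L ÷ 1000 = 38.07 mg
sucrose: 94.3 mmol/L × 342.3 g/mol × 2.169 L ÷ 1000 = 70.01 g
glucose: 62.5 mmol/L × 180.16 g/mol × 2.169 L ÷ 1000 = 24.42 g
ammonium chloride: 7.82 g/L × 2.169 L = 16.96 g
L-arginine hydrochloride: 0.859 mmol/L × 210.7 g/mol × 2.169 L ÷ 1000 = 0.39 g
malt extract: 14.3 g/L × 2.169 L = 31.02 g

copper sulfate pentahydrate 38.07 mg; sucrose 70.01 g; glucose 24.42 g; ammonium chloride 16.96 g; L-arginine hydrochloride 0.39 g; malt extract 31.02 g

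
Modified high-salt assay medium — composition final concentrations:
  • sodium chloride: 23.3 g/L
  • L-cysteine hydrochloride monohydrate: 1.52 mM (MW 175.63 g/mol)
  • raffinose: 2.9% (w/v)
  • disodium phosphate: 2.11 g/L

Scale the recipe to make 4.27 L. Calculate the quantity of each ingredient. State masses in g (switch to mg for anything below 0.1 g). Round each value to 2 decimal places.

sodium chloride 99.49 g; L-cysteine hydrochloride monohydrate 1.14 g; raffinose 123.83 g; disodium phosphate 9.01 g

Scale factor relative to 1 L: 4.27.
sodium chloride: 23.3 g/L × 4.27 L = 99.49 g
L-cysteine hydrochloride monohydrate: 1.52 mmol/L × 175.63 g/mol × 4.27 L ÷ 1000 = 1.14 g
raffinose: 2.9 g per 100 mL × 4270 mL ÷ 100 = 123.83 g
disodium phosphate: 2.11 g/L × 4.27 L = 9.01 g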